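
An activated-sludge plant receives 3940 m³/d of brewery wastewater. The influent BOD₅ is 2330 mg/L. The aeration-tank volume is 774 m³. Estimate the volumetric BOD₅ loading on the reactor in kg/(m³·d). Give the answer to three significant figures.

Applied BOD₅ load per unit volume = Q·S₀/V = (3940 × 2330/1000)/774.0 = 11.86 kg BOD₅·m⁻³·d⁻¹.

L_v ≈ 11.9 kg BOD₅/(m³·d)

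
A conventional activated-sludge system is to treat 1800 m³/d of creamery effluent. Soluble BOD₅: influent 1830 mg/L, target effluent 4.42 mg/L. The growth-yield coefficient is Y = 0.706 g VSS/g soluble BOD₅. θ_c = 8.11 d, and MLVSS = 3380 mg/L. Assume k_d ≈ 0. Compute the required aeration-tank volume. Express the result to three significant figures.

With k_d = 0 the design equation reduces to V = Y Q (S₀−S) θ_c / X = 0.706 × 1800 × (1830 − 4.42) × 8.11 / 3380 = 5567 m³.

V ≈ 5570 m³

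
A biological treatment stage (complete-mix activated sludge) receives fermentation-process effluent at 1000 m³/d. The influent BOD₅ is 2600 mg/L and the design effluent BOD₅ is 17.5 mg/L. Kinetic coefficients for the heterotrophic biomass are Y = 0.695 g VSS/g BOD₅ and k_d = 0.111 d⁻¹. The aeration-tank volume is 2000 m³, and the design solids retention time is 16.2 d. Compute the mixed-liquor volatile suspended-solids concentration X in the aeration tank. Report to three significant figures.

From V·X·(1 + k_d·θ_c) = Y·Q·(S₀ − S)·θ_c: X = 0.695 × 1000 × (2600 − 17.5) × 16.2 / [2000 × (1 + 0.111 × 16.2)] = 5196 mg/L.

X ≈ 5200 mg/L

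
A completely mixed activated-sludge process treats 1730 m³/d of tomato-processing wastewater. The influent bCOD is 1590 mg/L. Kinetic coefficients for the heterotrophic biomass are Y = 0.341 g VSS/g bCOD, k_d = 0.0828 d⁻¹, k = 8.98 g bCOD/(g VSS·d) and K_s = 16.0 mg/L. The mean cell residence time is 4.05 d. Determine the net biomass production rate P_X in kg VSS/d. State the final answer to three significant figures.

From the Monod/SRT balance for a CMAS, S = K_s·(1+k_d θ_c)/[θ_c·(Y k − k_d) − 1] = 16.0 × (1 + 0.0828 × 4.05) / [4.05 × (0.341 × 8.98 − 0.0828) − 1] = 21.37 / 11.07 = 1.931 mg/L.
Correct the yield for decay: Y_obs = Y/(1 + k_d θ_c) = 0.341 / (1 + 0.0828 × 4.05) = 0.341 / 1.335 = 0.2554.
Mass of bCOD removed per day: Q(S₀ − S) = 1730 × 1588 g/m³ = 2747 kg/d.
P_X = Y_obs · Q(S₀ − S) = 0.2554 × 2747 = 701.6 kg VSS/d.

P_X ≈ 702 kg VSS/d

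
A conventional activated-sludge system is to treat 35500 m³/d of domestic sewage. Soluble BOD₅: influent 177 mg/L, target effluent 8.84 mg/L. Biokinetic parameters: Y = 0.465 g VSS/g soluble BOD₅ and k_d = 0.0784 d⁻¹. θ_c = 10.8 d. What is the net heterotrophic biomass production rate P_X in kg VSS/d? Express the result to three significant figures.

P_X ≈ 1500 kg VSS/d

The observed yield is Y_obs = Y/(1 + k_d·θ_c) = 0.465 / (1 + 0.0784 × 10.8) = 0.465 / 1.847 = 0.2518 g VSS per g soluble BOD₅ removed.
Substrate removed = Q·(S₀ − S) = 35500 m³/d × (177 − 8.84) g/m³ = 5.97×10^6 g/d = 5970 kg/d.
So the net sludge growth is P_X = 0.2518 × 5970 = 1503 kg VSS/d.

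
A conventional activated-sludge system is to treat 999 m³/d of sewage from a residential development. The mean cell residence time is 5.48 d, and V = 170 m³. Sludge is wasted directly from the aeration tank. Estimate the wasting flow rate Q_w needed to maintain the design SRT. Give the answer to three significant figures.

Q_w ≈ 31.0 m³/d

With mixed-liquor wasting, θ_c = V/Q_w, so Q_w = V/θ_c = 170.0/5.48 = 31.02 m³/d.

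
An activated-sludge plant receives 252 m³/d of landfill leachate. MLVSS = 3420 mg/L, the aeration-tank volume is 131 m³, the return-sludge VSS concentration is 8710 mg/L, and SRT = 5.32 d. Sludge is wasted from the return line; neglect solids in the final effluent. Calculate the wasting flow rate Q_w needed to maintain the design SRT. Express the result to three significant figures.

θ_c = V·X/(Q_w·X_r) when wasting from the recycle, so Q_w = V·X/(θ_c·X_r) = 131.0 × 3420 / (5.32 × 8710) = 9.669 m³/d.

Q_w ≈ 9.67 m³/d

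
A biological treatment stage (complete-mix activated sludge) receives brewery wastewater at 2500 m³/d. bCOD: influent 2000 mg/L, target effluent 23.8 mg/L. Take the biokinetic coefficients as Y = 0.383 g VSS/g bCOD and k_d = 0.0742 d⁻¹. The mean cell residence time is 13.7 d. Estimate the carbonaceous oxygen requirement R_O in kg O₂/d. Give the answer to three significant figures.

Observed yield with endogenous decay: Y_obs = Y / (1 + k_d·θ_c) = 0.383 / (1 + 0.0742 × 13.7) = 0.383 / 2.017 = 0.1899 g VSS/g bCOD.
ΔS = 2000 − 23.8 = 1976 mg/L, so the substrate removal rate is 2500 × 1976/1000 = 4940 kg bCOD/d.
Biomass synthesised: P_X = Y_obs × 4940 = 938.3 kg VSS/d.
Carbonaceous O₂ demand = substrate oxidised − cell-mass equivalent = 4940 − 1.42 × 938.3 = 3608 kg O₂/d.

R_O ≈ 3610 kg O₂/d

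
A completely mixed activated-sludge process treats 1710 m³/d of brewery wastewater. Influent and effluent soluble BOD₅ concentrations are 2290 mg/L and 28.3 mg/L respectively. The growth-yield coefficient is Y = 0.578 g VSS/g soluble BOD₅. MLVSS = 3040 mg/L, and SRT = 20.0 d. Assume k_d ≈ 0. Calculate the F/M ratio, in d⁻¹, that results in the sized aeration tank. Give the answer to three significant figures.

F/M ≈ 0.0876 d⁻¹

V·X = Y·Q·ΔS·θ_c gives V = 0.578 × 1710 × (2290 − 28.3) × 20.0 / 3040 = 14707 m³.
F/M = applied load / biomass = Q·S₀/(V·X) = 1710 × 2290 / (14707 × 3040) = 0.08759 d⁻¹.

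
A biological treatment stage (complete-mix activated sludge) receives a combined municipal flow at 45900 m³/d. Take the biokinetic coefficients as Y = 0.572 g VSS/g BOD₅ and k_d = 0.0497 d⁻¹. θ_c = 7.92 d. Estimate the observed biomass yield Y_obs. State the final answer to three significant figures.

Y_obs ≈ 0.410 g VSS/g BOD₅

Y_obs = Y / (1 + k_d θ_c) = 0.572 / (1 + 0.0497 × 7.92) = 0.572 / 1.394 = 0.4104.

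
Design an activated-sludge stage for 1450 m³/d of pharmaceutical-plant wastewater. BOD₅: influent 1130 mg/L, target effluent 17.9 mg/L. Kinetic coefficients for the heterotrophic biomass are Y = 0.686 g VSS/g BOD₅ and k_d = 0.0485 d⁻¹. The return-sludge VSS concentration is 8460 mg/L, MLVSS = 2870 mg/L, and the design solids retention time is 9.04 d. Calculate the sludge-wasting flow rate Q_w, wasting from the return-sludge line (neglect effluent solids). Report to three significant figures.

Steady-state biomass mass balance: V·X·(1 + k_d·θ_c) = Y·Q·(S₀ − S)·θ_c, so V = 0.686 × 1450 × (1130 − 17.9) × 9.04 / [2870 × (1 + 0.0485 × 9.04)] = 1×10^7 / 4128 = 2422 m³.
Wasting from the return line (neglecting effluent solids): Q_w = V·X / (θ_c·X_r) = 2422 × 2870 / (9.04 × 8460) = 90.90 m³/d.

Q_w ≈ 90.9 m³/d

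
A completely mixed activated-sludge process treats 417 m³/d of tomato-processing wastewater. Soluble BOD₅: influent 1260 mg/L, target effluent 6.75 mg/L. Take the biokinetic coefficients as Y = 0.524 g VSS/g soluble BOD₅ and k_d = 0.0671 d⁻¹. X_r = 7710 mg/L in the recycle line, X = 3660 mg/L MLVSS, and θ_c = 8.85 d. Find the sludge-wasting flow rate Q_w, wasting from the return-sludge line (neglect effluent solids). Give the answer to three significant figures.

Q_w ≈ 22.3 m³/d

Rearranging the biomass balance for a CMAS with decay, V = Y·Q·ΔS·θ_c / [X·(1+k_d θ_c)] = 0.524 × 417 × (1260 − 6.75) × 8.85 / [3660 × (1 + 0.0671 × 8.85)] = 2.42×10^6 / 5833 = 415.5 m³.
Wasting from the return line (neglecting effluent solids): Q_w = V·X / (θ_c·X_r) = 415.5 × 3660 / (8.85 × 7710) = 22.28 m³/d.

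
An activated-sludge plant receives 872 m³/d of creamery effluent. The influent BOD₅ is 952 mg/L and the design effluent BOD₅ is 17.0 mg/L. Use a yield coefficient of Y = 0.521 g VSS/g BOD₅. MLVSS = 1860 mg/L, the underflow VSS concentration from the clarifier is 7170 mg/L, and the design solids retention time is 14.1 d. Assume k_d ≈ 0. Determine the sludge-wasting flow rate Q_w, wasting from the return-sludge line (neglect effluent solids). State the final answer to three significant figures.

With k_d = 0 the design equation reduces to V = Y Q (S₀−S) θ_c / X = 0.521 × 872 × (952 − 17.0) × 14.1 / 1860 = 3220 m³.
Wasting from the return line (neglecting effluent solids): Q_w = V·X / (θ_c·X_r) = 3220 × 1860 / (14.1 × 7170) = 59.24 m³/d.

Q_w ≈ 59.2 m³/d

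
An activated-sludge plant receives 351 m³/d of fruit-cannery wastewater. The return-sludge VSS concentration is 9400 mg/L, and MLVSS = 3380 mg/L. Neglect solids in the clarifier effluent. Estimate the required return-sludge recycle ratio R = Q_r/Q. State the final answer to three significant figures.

Solids balance on the clarifier gives (1+R)X = R·X_r, so R = X/(X_r − X) = 3380 / (9400 − 3380) = 0.5615.

R ≈ 0.561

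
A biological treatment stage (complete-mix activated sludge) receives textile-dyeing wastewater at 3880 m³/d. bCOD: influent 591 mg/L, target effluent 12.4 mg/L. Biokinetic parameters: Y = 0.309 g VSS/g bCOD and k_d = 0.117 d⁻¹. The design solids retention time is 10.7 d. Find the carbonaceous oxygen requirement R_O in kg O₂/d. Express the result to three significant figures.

The observed yield is Y_obs = Y/(1 + k_d·θ_c) = 0.309 / (1 + 0.117 × 10.7) = 0.309 / 2.252 = 0.1372 g VSS per g bCOD removed.
Substrate removed = Q·(S₀ − S) = 3880 m³/d × (591 − 12.4) g/m³ = 2.24×10^6 g/d = 2245 kg/d.
Net sludge production P_X = 0.1372 × 2245 = 308.0 kg VSS/d.
Carbonaceous O₂ demand = substrate oxidised − cell-mass equivalent = 2245 − 1.42 × 308.0 = 1808 kg O₂/d.

R_O ≈ 1810 kg O₂/d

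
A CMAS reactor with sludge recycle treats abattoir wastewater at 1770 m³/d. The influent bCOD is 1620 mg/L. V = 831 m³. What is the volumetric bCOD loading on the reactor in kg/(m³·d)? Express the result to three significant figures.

L_v = Q S₀ / V = 1770 × 1620 × 10⁻³ / 831.0 = 3.451 kg/(m³·d).

L_v ≈ 3.45 kg bCOD/(m³·d)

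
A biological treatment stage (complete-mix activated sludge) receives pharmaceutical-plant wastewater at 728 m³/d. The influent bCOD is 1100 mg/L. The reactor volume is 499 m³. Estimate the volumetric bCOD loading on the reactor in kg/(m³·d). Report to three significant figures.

L_v ≈ 1.60 kg bCOD/(m³·d)

Applied bCOD load per unit volume = Q·S₀/V = (728 × 1100/1000)/499.0 = 1.605 kg bCOD·m⁻³·d⁻¹.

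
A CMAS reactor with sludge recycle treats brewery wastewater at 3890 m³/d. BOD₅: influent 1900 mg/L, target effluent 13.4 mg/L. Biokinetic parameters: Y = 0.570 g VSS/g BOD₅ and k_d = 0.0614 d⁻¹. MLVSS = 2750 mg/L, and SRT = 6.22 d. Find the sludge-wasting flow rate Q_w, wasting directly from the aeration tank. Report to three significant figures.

Rearranging the biomass balance for a CMAS with decay, V = Y·Q·ΔS·θ_c / [X·(1+k_d θ_c)] = 0.570 × 3890 × (1900 − 13.4) × 6.22 / [2750 × (1 + 0.0614 × 6.22)] = 2.6×10^7 / 3800 = 6847 m³.
Wasting from the aeration tank: Q_w = V / θ_c = 6847 / 6.22 = 1101 m³/d.

Q_w ≈ 1100 m³/d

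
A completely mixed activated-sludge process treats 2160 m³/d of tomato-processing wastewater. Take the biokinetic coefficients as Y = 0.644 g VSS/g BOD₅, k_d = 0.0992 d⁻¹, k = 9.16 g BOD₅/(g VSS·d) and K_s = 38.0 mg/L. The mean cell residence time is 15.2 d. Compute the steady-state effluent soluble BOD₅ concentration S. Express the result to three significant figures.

Effluent substrate depends only on kinetics and SRT: S = K_s(1 + k_d θ_c) / [θ_c(Yk − k_d) − 1] = 38.0 × (1 + 0.0992 × 15.2) / [15.2 × (0.644 × 9.16 − 0.0992) − 1] = 95.30 / 87.16 = 1.093 mg/L.

S ≈ 1.09 mg/L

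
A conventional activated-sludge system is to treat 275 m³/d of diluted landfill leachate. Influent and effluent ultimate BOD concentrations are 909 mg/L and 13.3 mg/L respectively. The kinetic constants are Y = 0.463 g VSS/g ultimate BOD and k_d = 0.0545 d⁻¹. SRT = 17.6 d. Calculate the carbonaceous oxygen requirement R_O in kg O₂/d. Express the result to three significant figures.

Correct the yield for decay: Y_obs = Y/(1 + k_d θ_c) = 0.463 / (1 + 0.0545 × 17.6) = 0.463 / 1.959 = 0.2363.
Mass of ultimate BOD removed per day: Q(S₀ − S) = 275 × 895.7 g/m³ = 246.3 kg/d.
Net sludge production P_X = 0.2363 × 246.3 = 58.21 kg VSS/d.
R_O = Q·ΔS − 1.42 P_X = 246.3 − 82.66 = 163.7 kg O₂/d.

R_O ≈ 164 kg O₂/d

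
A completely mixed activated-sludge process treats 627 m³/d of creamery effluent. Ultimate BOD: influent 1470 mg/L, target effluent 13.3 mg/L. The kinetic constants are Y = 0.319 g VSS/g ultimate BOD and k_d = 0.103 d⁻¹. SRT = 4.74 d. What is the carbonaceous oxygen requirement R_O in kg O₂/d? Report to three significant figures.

The observed yield is Y_obs = Y/(1 + k_d·θ_c) = 0.319 / (1 + 0.103 × 4.74) = 0.319 / 1.488 = 0.2144 g VSS per g ultimate BOD removed.
ΔS = 1470 − 13.3 = 1457 mg/L, so the substrate removal rate is 627 × 1457/1000 = 913.4 kg ultimate BOD/d.
Net sludge production P_X = 0.2144 × 913.4 = 195.8 kg VSS/d.
R_O = Q·(S₀ − S) − 1.42·P_X = 913.4 − 1.42 × 195.8 = 635.3 kg O₂/d.

R_O ≈ 635 kg O₂/d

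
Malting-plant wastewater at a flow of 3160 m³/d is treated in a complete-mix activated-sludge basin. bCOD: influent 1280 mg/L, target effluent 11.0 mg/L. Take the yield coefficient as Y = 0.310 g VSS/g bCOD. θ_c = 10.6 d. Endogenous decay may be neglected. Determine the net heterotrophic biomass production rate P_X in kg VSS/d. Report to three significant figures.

Since k_d ≈ 0, Y_obs = Y = 0.310 g VSS/g bCOD.
Mass of bCOD removed per day: Q(S₀ − S) = 3160 × 1269 g/m³ = 4010 kg/d.
P_X = Y_obs · Q(S₀ − S) = 0.3100 × 4010 = 1243 kg VSS/d.

P_X ≈ 1240 kg VSS/d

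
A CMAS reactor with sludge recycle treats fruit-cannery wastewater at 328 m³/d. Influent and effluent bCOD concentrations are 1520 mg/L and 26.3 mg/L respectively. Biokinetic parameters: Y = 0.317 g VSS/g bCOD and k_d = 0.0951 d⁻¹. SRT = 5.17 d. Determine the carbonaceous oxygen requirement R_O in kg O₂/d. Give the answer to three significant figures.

R_O ≈ 342 kg O₂/d

Observed yield with endogenous decay: Y_obs = Y / (1 + k_d·θ_c) = 0.317 / (1 + 0.0951 × 5.17) = 0.317 / 1.492 = 0.2125 g VSS/g bCOD.
Mass of bCOD removed per day: Q(S₀ − S) = 328 × 1494 g/m³ = 489.9 kg/d.
P_X = Y_obs·Q·(S₀ − S) = 0.2125 × 489.9 = 104.1 kg VSS/d.
Carbonaceous O₂ demand = substrate oxidised − cell-mass equivalent = 489.9 − 1.42 × 104.1 = 342.1 kg O₂/d.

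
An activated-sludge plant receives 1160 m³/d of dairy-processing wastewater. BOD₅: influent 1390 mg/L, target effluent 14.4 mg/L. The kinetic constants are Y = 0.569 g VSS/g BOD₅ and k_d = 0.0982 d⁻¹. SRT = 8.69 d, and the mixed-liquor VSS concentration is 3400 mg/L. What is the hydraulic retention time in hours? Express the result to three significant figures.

τ ≈ 25.9 h

Rearranging the biomass balance for a CMAS with decay, V = Y·Q·ΔS·θ_c / [X·(1+k_d θ_c)] = 0.569 × 1160 × (1390 − 14.4) × 8.69 / [3400 × (1 + 0.0982 × 8.69)] = 7.89×10^6 / 6301 = 1252 m³.
Hydraulic retention time τ = V/Q = 1252 / 1160 = 1.079 d = 25.91 h.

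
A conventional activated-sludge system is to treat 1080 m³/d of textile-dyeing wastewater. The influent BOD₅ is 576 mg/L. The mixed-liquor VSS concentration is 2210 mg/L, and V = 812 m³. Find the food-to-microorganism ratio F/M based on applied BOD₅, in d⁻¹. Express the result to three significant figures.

F/M ≈ 0.347 d⁻¹

F/M = Q·S₀ / (V·X) = 1080 × 576 / (812.0 × 2210) = 0.3467 g BOD₅·(g VSS·d)⁻¹.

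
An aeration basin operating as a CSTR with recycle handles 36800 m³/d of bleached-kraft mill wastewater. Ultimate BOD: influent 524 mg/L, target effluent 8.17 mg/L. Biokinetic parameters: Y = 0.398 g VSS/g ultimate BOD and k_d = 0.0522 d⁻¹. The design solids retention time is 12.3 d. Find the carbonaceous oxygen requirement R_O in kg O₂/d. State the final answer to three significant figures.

Correct the yield for decay: Y_obs = Y/(1 + k_d θ_c) = 0.398 / (1 + 0.0522 × 12.3) = 0.398 / 1.642 = 0.2424.
Substrate removed = Q·(S₀ − S) = 36800 m³/d × (524 − 8.17) g/m³ = 1.9×10^7 g/d = 18983 kg/d.
P_X = Y_obs·Q·(S₀ − S) = 0.2424 × 18983 = 4601 kg VSS/d.
Carbonaceous O₂ demand = substrate oxidised − cell-mass equivalent = 18983 − 1.42 × 4601 = 12449 kg O₂/d.

R_O ≈ 12400 kg O₂/d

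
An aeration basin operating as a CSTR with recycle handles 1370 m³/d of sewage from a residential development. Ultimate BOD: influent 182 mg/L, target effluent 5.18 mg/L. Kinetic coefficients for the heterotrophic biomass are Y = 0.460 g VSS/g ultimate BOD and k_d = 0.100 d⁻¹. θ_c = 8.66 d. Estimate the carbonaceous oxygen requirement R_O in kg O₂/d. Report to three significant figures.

R_O ≈ 157 kg O₂/d

Y_obs = Y / (1 + k_d θ_c) = 0.460 / (1 + 0.100 × 8.66) = 0.460 / 1.866 = 0.2465.
Mass of ultimate BOD removed per day: Q(S₀ − S) = 1370 × 176.8 g/m³ = 242.2 kg/d.
Net sludge production P_X = 0.2465 × 242.2 = 59.72 kg VSS/d.
R_O = Q·ΔS − 1.42 P_X = 242.2 − 84.80 = 157.4 kg O₂/d.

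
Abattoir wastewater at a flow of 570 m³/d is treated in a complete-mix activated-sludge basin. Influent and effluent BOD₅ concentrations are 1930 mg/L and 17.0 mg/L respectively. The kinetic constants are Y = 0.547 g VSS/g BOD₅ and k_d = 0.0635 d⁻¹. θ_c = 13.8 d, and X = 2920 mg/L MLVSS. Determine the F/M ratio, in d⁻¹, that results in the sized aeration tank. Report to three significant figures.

Steady-state biomass mass balance: V·X·(1 + k_d·θ_c) = Y·Q·(S₀ − S)·θ_c, so V = 0.547 × 570 × (1930 − 17.0) × 13.8 / [2920 × (1 + 0.0635 × 13.8)] = 8.23×10^6 / 5479 = 1502 m³.
F/M = Q·S₀ / (V·X) = 570 × 1930 / (1502 × 2920) = 0.2508 g BOD₅·(g VSS·d)⁻¹.

F/M ≈ 0.251 d⁻¹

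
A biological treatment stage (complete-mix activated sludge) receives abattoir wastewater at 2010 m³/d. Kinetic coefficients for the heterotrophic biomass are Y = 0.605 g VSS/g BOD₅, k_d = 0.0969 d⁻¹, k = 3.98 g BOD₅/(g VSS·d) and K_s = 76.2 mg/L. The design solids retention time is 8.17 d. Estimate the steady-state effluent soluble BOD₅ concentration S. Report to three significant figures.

S ≈ 7.64 mg/L

From the Monod/SRT balance for a CMAS, S = K_s·(1+k_d θ_c)/[θ_c·(Y k − k_d) − 1] = 76.2 × (1 + 0.0969 × 8.17) / [8.17 × (0.605 × 3.98 − 0.0969) − 1] = 136.5 / 17.88 = 7.635 mg/L.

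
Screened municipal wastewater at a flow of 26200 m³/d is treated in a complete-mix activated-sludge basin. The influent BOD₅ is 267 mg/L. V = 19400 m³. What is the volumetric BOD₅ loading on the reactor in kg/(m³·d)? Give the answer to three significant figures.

L_v ≈ 0.361 kg BOD₅/(m³·d)

Volumetric loading L_v = Q·S₀ / V = 26200 × 267 g/m³ / 19400 m³ = 360.6 g/(m³·d) = 0.3606 kg BOD₅/(m³·d).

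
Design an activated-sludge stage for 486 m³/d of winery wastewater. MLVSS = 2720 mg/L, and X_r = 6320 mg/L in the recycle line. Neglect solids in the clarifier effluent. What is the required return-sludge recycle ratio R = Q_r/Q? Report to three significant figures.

Mass balance around the secondary clarifier (neglecting effluent solids): R = X / (X_r − X) = 2720 / (6320 − 2720) = 0.7556.

R ≈ 0.756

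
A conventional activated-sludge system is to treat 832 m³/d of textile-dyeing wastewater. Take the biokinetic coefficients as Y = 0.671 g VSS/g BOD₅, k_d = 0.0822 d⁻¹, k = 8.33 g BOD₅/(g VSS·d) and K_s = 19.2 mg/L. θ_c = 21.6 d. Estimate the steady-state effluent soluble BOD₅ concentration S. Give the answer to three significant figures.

S ≈ 0.452 mg/L

Effluent substrate depends only on kinetics and SRT: S = K_s(1 + k_d θ_c) / [θ_c(Yk − k_d) − 1] = 19.2 × (1 + 0.0822 × 21.6) / [21.6 × (0.671 × 8.33 − 0.0822) − 1] = 53.29 / 118.0 = 0.4518 mg/L.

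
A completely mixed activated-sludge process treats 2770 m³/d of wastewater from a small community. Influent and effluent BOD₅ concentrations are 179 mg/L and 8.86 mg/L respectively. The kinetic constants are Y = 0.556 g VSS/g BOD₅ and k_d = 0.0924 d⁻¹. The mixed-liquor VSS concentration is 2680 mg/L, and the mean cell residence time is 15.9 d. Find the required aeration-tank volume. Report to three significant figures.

V ≈ 630 m³

Steady-state biomass mass balance: V·X·(1 + k_d·θ_c) = Y·Q·(S₀ − S)·θ_c, so V = 0.556 × 2770 × (179 − 8.86) × 15.9 / [2680 × (1 + 0.0924 × 15.9)] = 4.17×10^6 / 6617 = 629.6 m³.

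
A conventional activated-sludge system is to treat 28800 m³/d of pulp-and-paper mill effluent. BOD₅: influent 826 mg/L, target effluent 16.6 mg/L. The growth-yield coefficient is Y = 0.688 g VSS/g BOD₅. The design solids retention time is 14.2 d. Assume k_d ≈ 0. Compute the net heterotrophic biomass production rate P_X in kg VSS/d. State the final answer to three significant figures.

Since k_d ≈ 0, Y_obs = Y = 0.688 g VSS/g BOD₅.
ΔS = 826 − 16.6 = 809.4 mg/L, so the substrate removal rate is 28800 × 809.4/1000 = 23311 kg BOD₅/d.
So the net sludge growth is P_X = 0.6880 × 23311 = 16038 kg VSS/d.

P_X ≈ 16000 kg VSS/d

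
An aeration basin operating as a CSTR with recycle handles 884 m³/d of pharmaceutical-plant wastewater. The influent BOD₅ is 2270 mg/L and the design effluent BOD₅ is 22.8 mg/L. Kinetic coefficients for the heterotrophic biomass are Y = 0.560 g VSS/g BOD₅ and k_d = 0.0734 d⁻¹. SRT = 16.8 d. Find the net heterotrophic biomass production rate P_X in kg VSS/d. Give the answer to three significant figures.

P_X ≈ 498 kg VSS/d

Observed yield with endogenous decay: Y_obs = Y / (1 + k_d·θ_c) = 0.560 / (1 + 0.0734 × 16.8) = 0.560 / 2.233 = 0.2508 g VSS/g BOD₅.
Substrate removed = Q·(S₀ − S) = 884 m³/d × (2270 − 22.8) g/m³ = 1.99×10^6 g/d = 1987 kg/d.
Biomass produced: P_X = Y_obs·Q·ΔS = 0.2508 × 1987 ≈ 498.2 kg VSS/d.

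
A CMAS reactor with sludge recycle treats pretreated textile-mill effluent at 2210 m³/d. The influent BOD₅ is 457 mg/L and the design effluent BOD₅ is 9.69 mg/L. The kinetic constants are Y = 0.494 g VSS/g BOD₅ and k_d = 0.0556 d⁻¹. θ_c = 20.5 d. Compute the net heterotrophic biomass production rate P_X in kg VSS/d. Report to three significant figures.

The observed yield is Y_obs = Y/(1 + k_d·θ_c) = 0.494 / (1 + 0.0556 × 20.5) = 0.494 / 2.140 = 0.2309 g VSS per g BOD₅ removed.
Mass of BOD₅ removed per day: Q(S₀ − S) = 2210 × 447.3 g/m³ = 988.6 kg/d.
Biomass produced: P_X = Y_obs·Q·ΔS = 0.2309 × 988.6 ≈ 228.2 kg VSS/d.

P_X ≈ 228 kg VSS/d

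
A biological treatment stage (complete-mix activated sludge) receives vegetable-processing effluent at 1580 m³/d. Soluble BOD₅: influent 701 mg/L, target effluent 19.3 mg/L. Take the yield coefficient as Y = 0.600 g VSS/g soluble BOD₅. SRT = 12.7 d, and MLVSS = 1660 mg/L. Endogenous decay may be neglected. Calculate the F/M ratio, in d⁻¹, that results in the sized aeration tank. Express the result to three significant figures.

With k_d = 0 the design equation reduces to V = Y Q (S₀−S) θ_c / X = 0.600 × 1580 × (701 − 19.3) × 12.7 / 1660 = 4944 m³.
Food-to-microorganism ratio F/M = Q S₀ / (V X) = 1580 × 701 / (4944 × 1660) = 0.1349 d⁻¹.

F/M ≈ 0.135 d⁻¹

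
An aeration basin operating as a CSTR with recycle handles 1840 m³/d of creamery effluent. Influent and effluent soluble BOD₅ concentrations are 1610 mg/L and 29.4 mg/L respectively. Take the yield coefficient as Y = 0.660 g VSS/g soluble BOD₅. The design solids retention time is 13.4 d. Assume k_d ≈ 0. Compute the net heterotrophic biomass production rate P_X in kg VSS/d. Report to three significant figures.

P_X ≈ 1920 kg VSS/d

With endogenous decay neglected, the observed yield equals the true yield: Y_obs = Y = 0.660 g VSS/g soluble BOD₅.
Substrate removed = Q·(S₀ − S) = 1840 m³/d × (1610 − 29.4) g/m³ = 2.91×10^6 g/d = 2908 kg/d.
Net biomass production P_X = Y_obs × Q·(S₀ − S) = 0.6600 × 2908 = 1919 kg VSS/d.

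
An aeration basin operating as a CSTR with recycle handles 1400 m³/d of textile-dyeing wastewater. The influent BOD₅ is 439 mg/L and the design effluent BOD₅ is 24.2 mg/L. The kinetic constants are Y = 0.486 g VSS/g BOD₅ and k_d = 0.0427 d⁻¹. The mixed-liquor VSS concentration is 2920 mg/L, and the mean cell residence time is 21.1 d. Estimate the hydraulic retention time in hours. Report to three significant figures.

τ ≈ 18.4 h

From the SRT design equation V = Y Q (S₀−S) θ_c / [X (1 + k_d θ_c)] = 0.486 × 1400 × (439 − 24.2) × 21.1 / [2920 × (1 + 0.0427 × 21.1)] = 5.96×10^6 / 5551 = 1073 m³.
HRT = V/Q = 1073 m³ / 1400 m³·d⁻¹ = 0.7663 d × 24 = 18.39 h.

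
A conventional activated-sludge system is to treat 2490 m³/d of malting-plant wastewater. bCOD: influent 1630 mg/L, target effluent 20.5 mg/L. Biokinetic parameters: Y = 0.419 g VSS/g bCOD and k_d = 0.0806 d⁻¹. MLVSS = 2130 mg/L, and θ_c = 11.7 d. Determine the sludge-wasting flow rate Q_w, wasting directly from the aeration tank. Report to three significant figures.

Q_w ≈ 406 m³/d

From the SRT design equation V = Y Q (S₀−S) θ_c / [X (1 + k_d θ_c)] = 0.419 × 2490 × (1630 − 20.5) × 11.7 / [2130 × (1 + 0.0806 × 11.7)] = 1.96×10^7 / 4139 = 4747 m³.
Wasting from the aeration tank: Q_w = V / θ_c = 4747 / 11.7 = 405.7 m³/d.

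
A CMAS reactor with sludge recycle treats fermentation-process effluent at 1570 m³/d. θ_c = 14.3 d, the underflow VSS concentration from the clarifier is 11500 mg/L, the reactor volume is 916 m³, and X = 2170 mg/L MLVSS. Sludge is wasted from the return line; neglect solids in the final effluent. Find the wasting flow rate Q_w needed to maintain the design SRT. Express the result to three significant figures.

θ_c = V·X/(Q_w·X_r) when wasting from the recycle, so Q_w = V·X/(θ_c·X_r) = 916.0 × 2170 / (14.3 × 11500) = 12.09 m³/d.

Q_w ≈ 12.1 m³/d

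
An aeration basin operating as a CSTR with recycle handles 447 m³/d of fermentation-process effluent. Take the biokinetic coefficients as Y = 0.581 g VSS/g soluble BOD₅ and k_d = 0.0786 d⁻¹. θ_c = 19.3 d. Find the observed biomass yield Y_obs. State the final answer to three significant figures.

Y_obs ≈ 0.231 g VSS/g soluble BOD₅

The observed yield is Y_obs = Y/(1 + k_d·θ_c) = 0.581 / (1 + 0.0786 × 19.3) = 0.581 / 2.517 = 0.2308 g VSS per g soluble BOD₅ removed.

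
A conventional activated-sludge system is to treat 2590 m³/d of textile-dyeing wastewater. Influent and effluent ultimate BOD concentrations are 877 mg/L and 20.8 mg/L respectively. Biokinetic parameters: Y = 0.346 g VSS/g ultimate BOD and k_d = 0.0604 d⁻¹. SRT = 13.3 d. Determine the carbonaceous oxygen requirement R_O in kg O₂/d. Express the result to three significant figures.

R_O ≈ 1610 kg O₂/d

Y_obs = Y / (1 + k_d θ_c) = 0.346 / (1 + 0.0604 × 13.3) = 0.346 / 1.803 = 0.1919.
Substrate removed = Q·(S₀ − S) = 2590 m³/d × (877 − 20.8) g/m³ = 2.22×10^6 g/d = 2218 kg/d.
Net sludge production P_X = 0.1919 × 2218 = 425.5 kg VSS/d.
R_O = Q·(S₀ − S) − 1.42·P_X = 2218 − 1.42 × 425.5 = 1613 kg O₂/d.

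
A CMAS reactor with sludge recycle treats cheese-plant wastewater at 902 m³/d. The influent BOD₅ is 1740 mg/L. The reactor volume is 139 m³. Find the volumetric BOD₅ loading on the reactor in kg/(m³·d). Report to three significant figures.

L_v ≈ 11.3 kg BOD₅/(m³·d)

Applied BOD₅ load per unit volume = Q·S₀/V = (902 × 1740/1000)/139.0 = 11.29 kg BOD₅·m⁻³·d⁻¹.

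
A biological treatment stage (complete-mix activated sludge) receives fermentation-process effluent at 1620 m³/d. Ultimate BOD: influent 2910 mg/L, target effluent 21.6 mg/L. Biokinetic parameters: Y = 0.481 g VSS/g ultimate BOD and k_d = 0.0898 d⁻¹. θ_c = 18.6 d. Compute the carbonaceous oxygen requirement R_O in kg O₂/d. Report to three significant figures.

Observed yield with endogenous decay: Y_obs = Y / (1 + k_d·θ_c) = 0.481 / (1 + 0.0898 × 18.6) = 0.481 / 2.670 = 0.1801 g VSS/g ultimate BOD.
Mass of ultimate BOD removed per day: Q(S₀ − S) = 1620 × 2888 g/m³ = 4679 kg/d.
Net sludge production P_X = 0.1801 × 4679 = 842.9 kg VSS/d.
R_O = Q·ΔS − 1.42 P_X = 4679 − 1197 = 3482 kg O₂/d.

R_O ≈ 3480 kg O₂/d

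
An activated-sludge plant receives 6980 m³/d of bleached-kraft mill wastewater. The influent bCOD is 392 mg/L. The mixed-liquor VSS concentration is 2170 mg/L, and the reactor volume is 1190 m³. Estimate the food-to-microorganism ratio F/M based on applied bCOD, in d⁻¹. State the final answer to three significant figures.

F/M ≈ 1.06 d⁻¹

F/M = Q·S₀ / (V·X) = 6980 × 392 / (1190 × 2170) = 1.060 g bCOD·(g VSS·d)⁻¹.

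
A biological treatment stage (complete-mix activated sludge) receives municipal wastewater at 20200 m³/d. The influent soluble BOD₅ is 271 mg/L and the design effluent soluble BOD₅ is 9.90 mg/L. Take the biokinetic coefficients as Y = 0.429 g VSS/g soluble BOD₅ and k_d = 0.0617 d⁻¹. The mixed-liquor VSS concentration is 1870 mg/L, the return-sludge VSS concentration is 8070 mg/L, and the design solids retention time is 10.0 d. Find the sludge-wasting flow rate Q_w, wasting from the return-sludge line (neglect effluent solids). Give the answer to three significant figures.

Q_w ≈ 173 m³/d

Rearranging the biomass balance for a CMAS with decay, V = Y·Q·ΔS·θ_c / [X·(1+k_d θ_c)] = 0.429 × 20200 × (271 − 9.90) × 10.0 / [1870 × (1 + 0.0617 × 10.0)] = 2.26×10^7 / 3024 = 7483 m³.
Wasting from the return line (neglecting effluent solids): Q_w = V·X / (θ_c·X_r) = 7483 × 1870 / (10.0 × 8070) = 173.4 m³/d.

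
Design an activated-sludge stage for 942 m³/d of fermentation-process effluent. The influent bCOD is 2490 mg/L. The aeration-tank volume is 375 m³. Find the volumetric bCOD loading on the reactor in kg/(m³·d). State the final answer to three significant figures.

Applied bCOD load per unit volume = Q·S₀/V = (942 × 2490/1000)/375.0 = 6.255 kg bCOD·m⁻³·d⁻¹.

L_v ≈ 6.25 kg bCOD/(m³·d)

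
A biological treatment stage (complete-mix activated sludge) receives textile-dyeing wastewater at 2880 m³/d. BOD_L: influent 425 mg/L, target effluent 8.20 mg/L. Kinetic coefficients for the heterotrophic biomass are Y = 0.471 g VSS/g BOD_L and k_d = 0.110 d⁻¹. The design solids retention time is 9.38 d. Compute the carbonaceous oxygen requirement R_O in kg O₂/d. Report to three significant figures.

R_O ≈ 805 kg O₂/d

Correct the yield for decay: Y_obs = Y/(1 + k_d θ_c) = 0.471 / (1 + 0.110 × 9.38) = 0.471 / 2.032 = 0.2318.
Q·(S₀ − S) = 2880 × (425 − 8.20) × 10⁻³ = 1200 kg/d removed.
Biomass synthesised: P_X = Y_obs × 1200 = 278.3 kg VSS/d.
Carbonaceous O₂ demand = substrate oxidised − cell-mass equivalent = 1200 − 1.42 × 278.3 = 805.2 kg O₂/d.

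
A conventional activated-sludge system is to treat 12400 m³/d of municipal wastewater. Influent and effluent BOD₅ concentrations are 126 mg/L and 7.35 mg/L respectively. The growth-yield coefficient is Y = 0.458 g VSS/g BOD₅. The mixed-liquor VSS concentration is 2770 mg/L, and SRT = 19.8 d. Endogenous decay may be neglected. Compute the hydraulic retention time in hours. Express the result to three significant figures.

V·X = Y·Q·ΔS·θ_c gives V = 0.458 × 12400 × (126 − 7.35) × 19.8 / 2770 = 4817 m³.
τ = V/Q = 4817/12400 = 0.3884 d, or 9.322 h.

τ ≈ 9.32 h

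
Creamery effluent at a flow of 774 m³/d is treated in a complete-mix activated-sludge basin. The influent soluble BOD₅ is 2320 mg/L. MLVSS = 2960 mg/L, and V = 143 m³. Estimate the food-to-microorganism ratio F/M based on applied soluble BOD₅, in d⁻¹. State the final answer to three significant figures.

F/M ≈ 4.24 d⁻¹

F/M = Q·S₀ / (V·X) = 774 × 2320 / (143.0 × 2960) = 4.242 g soluble BOD₅·(g VSS·d)⁻¹.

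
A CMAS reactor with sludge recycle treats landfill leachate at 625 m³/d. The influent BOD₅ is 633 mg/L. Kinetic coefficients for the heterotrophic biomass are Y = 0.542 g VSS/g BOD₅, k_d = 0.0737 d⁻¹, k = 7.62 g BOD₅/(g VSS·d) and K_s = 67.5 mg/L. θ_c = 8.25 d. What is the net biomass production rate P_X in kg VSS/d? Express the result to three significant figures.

For a completely mixed reactor with recycle the Lawrence–McCarty relation gives S = K_s·(1 + k_d·θ_c) / [θ_c·(Y·k − k_d) − 1] = 67.5 × (1 + 0.0737 × 8.25) / [8.25 × (0.542 × 7.62 − 0.0737) − 1] = 108.5 / 32.46 = 3.343 mg/L.
The observed yield is Y_obs = Y/(1 + k_d·θ_c) = 0.542 / (1 + 0.0737 × 8.25) = 0.542 / 1.608 = 0.3371 g VSS per g BOD₅ removed.
Substrate removed = Q·(S₀ − S) = 625 m³/d × (633 − 3.34) g/m³ = 3.94×10^5 g/d = 393.5 kg/d.
So the net sludge growth is P_X = 0.3371 × 393.5 = 132.6 kg VSS/d.

P_X ≈ 133 kg VSS/d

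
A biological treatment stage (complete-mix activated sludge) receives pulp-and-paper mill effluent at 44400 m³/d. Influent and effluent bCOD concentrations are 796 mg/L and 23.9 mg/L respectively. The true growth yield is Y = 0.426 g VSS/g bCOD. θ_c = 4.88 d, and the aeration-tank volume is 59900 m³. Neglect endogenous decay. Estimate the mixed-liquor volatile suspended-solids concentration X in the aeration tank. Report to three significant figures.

X ≈ 1190 mg/L

From V·X = Y·Q·(S₀ − S)·θ_c (decay neglected): X = 0.426 × 44400 × (796 − 23.9) × 4.88 / 59900 = 1190 mg/L.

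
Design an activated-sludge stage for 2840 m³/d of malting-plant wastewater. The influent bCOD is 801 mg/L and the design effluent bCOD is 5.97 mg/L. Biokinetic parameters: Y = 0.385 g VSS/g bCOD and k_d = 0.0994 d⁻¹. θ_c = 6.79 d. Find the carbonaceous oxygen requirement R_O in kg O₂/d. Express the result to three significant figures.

Correct the yield for decay: Y_obs = Y/(1 + k_d θ_c) = 0.385 / (1 + 0.0994 × 6.79) = 0.385 / 1.675 = 0.2299.
Mass of bCOD removed per day: Q(S₀ − S) = 2840 × 795.0 g/m³ = 2258 kg/d.
Biomass synthesised: P_X = Y_obs × 2258 = 519.0 kg VSS/d.
R_O = Q·(S₀ − S) − 1.42·P_X = 2258 − 1.42 × 519.0 = 1521 kg O₂/d.

R_O ≈ 1520 kg O₂/d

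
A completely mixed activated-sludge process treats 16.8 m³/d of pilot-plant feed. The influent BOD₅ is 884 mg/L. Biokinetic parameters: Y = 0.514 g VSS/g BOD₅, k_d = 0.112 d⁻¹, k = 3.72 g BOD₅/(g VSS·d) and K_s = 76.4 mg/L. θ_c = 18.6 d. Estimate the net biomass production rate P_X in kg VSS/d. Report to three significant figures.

From the Monod/SRT balance for a CMAS, S = K_s·(1+k_d θ_c)/[θ_c·(Y k − k_d) − 1] = 76.4 × (1 + 0.112 × 18.6) / [18.6 × (0.514 × 3.72 − 0.112) − 1] = 235.6 / 32.48 = 7.252 mg/L.
Correct the yield for decay: Y_obs = Y/(1 + k_d θ_c) = 0.514 / (1 + 0.112 × 18.6) = 0.514 / 3.083 = 0.1667.
ΔS = 884 − 7.25 = 876.8 mg/L, so the substrate removal rate is 16.8 × 876.8/1000 = 14.73 kg BOD₅/d.
Net biomass production P_X = Y_obs × Q·(S₀ − S) = 0.1667 × 14.73 = 2.456 kg VSS/d.

P_X ≈ 2.46 kg VSS/d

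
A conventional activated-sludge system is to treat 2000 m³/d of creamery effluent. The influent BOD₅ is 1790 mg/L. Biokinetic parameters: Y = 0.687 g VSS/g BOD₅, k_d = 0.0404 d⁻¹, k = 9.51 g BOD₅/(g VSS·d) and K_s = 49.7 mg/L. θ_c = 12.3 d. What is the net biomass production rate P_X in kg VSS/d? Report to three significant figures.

For a completely mixed reactor with recycle the Lawrence–McCarty relation gives S = K_s·(1 + k_d·θ_c) / [θ_c·(Y·k − k_d) − 1] = 49.7 × (1 + 0.0404 × 12.3) / [12.3 × (0.687 × 9.51 − 0.0404) − 1] = 74.40 / 78.86 = 0.9434 mg/L.
Y_obs = Y / (1 + k_d θ_c) = 0.687 / (1 + 0.0404 × 12.3) = 0.687 / 1.497 = 0.4589.
Substrate removed = Q·(S₀ − S) = 2000 m³/d × (1790 − 0.943) g/m³ = 3.58×10^6 g/d = 3578 kg/d.
Biomass produced: P_X = Y_obs·Q·ΔS = 0.4589 × 3578 ≈ 1642 kg VSS/d.

P_X ≈ 1640 kg VSS/d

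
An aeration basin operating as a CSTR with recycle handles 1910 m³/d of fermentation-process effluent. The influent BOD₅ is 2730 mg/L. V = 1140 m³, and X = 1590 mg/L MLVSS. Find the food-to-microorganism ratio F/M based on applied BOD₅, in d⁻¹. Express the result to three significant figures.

F/M ≈ 2.88 d⁻¹

Food-to-microorganism ratio F/M = Q S₀ / (V X) = 1910 × 2730 / (1140 × 1590) = 2.877 d⁻¹.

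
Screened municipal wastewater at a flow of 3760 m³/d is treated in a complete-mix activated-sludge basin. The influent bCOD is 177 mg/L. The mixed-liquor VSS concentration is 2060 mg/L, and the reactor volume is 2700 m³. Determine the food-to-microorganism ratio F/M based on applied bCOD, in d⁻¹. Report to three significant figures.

F/M = applied load / biomass = Q·S₀/(V·X) = 3760 × 177 / (2700 × 2060) = 0.1197 d⁻¹.

F/M ≈ 0.120 d⁻¹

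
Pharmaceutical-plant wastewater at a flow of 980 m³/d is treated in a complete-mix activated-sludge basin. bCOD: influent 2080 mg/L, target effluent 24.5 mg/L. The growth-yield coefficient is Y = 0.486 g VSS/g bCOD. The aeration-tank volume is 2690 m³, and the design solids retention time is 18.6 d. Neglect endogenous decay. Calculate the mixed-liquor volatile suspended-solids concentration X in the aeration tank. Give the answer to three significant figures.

X ≈ 6770 mg/L

From V·X = Y·Q·(S₀ − S)·θ_c (decay neglected): X = 0.486 × 980 × (2080 − 24.5) × 18.6 / 2690 = 6769 mg/L.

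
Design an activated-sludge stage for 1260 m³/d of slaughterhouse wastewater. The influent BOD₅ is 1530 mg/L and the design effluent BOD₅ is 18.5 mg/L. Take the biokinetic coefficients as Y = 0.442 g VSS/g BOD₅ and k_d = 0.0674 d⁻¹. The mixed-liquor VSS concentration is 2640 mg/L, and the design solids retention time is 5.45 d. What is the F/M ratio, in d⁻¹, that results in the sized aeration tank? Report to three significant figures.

Rearranging the biomass balance for a CMAS with decay, V = Y·Q·ΔS·θ_c / [X·(1+k_d θ_c)] = 0.442 × 1260 × (1530 − 18.5) × 5.45 / [2640 × (1 + 0.0674 × 5.45)] = 4.59×10^6 / 3610 = 1271 m³.
F/M = applied load / biomass = Q·S₀/(V·X) = 1260 × 1530 / (1271 × 2640) = 0.5746 d⁻¹.

F/M ≈ 0.575 d⁻¹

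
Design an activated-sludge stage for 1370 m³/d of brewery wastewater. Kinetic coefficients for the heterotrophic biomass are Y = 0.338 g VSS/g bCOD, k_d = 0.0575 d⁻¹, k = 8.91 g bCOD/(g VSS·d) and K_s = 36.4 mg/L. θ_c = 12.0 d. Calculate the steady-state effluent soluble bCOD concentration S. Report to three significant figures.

Effluent substrate depends only on kinetics and SRT: S = K_s(1 + k_d θ_c) / [θ_c(Yk − k_d) − 1] = 36.4 × (1 + 0.0575 × 12.0) / [12.0 × (0.338 × 8.91 − 0.0575) − 1] = 61.52 / 34.45 = 1.786 mg/L.

S ≈ 1.79 mg/L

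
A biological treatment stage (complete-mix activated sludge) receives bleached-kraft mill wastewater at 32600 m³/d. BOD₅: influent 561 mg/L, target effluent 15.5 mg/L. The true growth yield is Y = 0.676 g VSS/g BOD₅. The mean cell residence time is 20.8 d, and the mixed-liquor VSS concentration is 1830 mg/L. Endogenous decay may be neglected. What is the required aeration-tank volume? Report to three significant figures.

V ≈ 137000 m³

Biomass mass balance (decay neglected): V·X = Y·Q·(S₀ − S)·θ_c, so V = 0.676 × 32600 × (561 − 15.5) × 20.8 / 1830 = 136638 m³.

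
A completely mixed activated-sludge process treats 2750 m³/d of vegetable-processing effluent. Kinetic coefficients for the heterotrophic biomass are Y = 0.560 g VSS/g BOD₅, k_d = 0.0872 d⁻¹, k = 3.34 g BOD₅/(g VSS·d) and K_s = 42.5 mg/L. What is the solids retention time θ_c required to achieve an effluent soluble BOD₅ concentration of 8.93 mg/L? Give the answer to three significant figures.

θ_c ≈ 4.21 d

From 1/θ_c = Y·k·S/(K_s + S) − k_d: Y·k·S/(K_s+S) = 0.560 × 3.34 × 8.93 / (42.5 + 8.93) = 0.3248 d⁻¹.
θ_c = 1/(μ − k_d) = 1/(0.3248 − 0.0872) = 1/0.2376 = 4.209 d.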